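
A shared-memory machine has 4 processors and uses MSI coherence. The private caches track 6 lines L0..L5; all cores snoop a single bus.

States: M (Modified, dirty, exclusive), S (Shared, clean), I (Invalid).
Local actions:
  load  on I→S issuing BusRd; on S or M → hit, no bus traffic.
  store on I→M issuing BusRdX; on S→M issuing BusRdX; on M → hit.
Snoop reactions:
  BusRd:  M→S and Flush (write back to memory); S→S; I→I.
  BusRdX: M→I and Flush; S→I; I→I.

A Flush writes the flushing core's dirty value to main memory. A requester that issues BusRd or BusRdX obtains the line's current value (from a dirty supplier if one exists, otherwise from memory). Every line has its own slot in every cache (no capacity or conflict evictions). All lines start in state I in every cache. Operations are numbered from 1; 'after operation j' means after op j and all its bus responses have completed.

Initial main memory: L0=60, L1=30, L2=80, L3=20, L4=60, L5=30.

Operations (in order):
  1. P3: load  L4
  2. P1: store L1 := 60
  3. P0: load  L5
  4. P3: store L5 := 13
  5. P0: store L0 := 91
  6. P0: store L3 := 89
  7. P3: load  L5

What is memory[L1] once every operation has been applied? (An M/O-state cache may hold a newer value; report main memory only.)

step 1: P3: load  L4  ⟶  IIIS  (L4)  txn=BusRd  M[L4]=60
step 2: P1: store L1 := 60  ⟶  IMII  (L1)  txn=BusRdX  M[L1]=30
step 3: P0: load  L5  ⟶  SIII  (L5)  txn=BusRd  M[L5]=30
step 4: P3: store L5 := 13  ⟶  IIIM  (L5)  txn=BusRdX  M[L5]=30
step 5: P0: store L0 := 91  ⟶  MIII  (L0)  txn=BusRdX  M[L0]=60
step 6: P0: store L3 := 89  ⟶  MIII  (L3)  txn=BusRdX  M[L3]=20
step 7: P3: load  L5  ⟶  IIIM  (L5)  txn=∅  M[L5]=30

memory[L1] = 30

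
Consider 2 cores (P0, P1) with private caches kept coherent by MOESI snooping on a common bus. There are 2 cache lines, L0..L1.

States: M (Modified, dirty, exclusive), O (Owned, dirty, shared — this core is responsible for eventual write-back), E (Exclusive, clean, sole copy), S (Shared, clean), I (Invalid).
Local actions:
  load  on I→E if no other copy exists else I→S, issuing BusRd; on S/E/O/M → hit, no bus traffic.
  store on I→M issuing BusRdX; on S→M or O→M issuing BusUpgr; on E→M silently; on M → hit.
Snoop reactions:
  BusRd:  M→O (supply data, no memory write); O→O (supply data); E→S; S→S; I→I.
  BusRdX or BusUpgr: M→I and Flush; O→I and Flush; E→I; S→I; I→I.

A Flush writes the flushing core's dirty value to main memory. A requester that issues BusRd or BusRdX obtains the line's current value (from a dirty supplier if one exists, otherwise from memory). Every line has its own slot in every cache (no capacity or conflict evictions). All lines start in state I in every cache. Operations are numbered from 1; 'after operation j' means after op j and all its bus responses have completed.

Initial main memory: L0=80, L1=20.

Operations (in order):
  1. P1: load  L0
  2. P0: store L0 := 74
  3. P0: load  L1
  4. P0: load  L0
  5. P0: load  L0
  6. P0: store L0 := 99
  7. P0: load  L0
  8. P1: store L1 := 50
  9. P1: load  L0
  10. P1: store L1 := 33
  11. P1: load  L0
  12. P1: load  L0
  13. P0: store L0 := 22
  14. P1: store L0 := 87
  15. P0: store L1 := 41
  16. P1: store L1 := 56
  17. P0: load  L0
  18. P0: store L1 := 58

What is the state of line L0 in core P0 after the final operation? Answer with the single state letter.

state = S

step 1: P1: load  L0  ⟶  IE  (L0)  txn=BusRd  M[L0]=80
step 2: P0: store L0 := 74  ⟶  MI  (L0)  txn=BusRdX  M[L0]=80
step 3: P0: load  L1  ⟶  EI  (L1)  txn=BusRd  M[L1]=20
step 4: P0: load  L0  ⟶  MI  (L0)  txn=∅  M[L0]=80
step 5: P0: load  L0  ⟶  MI  (L0)  txn=∅  M[L0]=80
step 6: P0: store L0 := 99  ⟶  MI  (L0)  txn=∅  M[L0]=80
step 7: P0: load  L0  ⟶  MI  (L0)  txn=∅  M[L0]=80
step 8: P1: store L1 := 50  ⟶  IM  (L1)  txn=BusRdX  M[L1]=20
step 9: P1: load  L0  ⟶  OS  (L0)  txn=BusRd  M[L0]=80
step 10: P1: store L1 := 33  ⟶  IM  (L1)  txn=∅  M[L1]=20
step 11: P1: load  L0  ⟶  OS  (L0)  txn=∅  M[L0]=80
step 12: P1: load  L0  ⟶  OS  (L0)  txn=∅  M[L0]=80
step 13: P0: store L0 := 22  ⟶  MI  (L0)  txn=BusUpgr  M[L0]=80
step 14: P1: store L0 := 87  ⟶  IM  (L0)  txn=BusRdX+Flush  M[L0]=22
step 15: P0: store L1 := 41  ⟶  MI  (L1)  txn=BusRdX+Flush  M[L1]=33
step 16: P1: store L1 := 56  ⟶  IM  (L1)  txn=BusRdX+Flush  M[L1]=41
step 17: P0: load  L0  ⟶  SO  (L0)  txn=BusRd  M[L0]=22
step 18: P0: store L1 := 58  ⟶  MI  (L1)  txn=BusRdX+Flush  M[L1]=56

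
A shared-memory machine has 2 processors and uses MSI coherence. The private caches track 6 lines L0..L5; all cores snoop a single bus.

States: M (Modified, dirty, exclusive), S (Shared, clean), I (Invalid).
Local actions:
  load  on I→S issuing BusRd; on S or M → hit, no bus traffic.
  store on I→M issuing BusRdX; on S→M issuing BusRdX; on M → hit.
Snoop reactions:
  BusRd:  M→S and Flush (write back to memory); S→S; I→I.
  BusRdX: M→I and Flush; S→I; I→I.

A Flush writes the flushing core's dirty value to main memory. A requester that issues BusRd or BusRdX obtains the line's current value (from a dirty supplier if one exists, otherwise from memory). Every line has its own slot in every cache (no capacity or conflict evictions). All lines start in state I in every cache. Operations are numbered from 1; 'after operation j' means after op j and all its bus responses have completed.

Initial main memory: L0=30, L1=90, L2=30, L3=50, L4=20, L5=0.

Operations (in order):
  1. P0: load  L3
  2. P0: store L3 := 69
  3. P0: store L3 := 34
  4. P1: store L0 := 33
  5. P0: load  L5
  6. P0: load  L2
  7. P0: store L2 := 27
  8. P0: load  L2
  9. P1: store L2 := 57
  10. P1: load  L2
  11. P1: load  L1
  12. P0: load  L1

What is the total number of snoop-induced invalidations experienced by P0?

invalidations = 1

[1] P0: load  L3 | P0:S(50), P1:I | bus: BusRd
[2] P0: store L3 := 69 | P0:M(69), P1:I | bus: BusRdX
[3] P0: store L3 := 34 | P0:M(34), P1:I | bus: none
[4] P1: store L0 := 33 | P0:I, P1:M(33) | bus: BusRdX
[5] P0: load  L5 | P0:S(0), P1:I | bus: BusRd
[6] P0: load  L2 | P0:S(30), P1:I | bus: BusRd
[7] P0: store L2 := 27 | P0:M(27), P1:I | bus: BusRdX
[8] P0: load  L2 | P0:M(27), P1:I | bus: none
[9] P1: store L2 := 57 | P0:I, P1:M(57) | bus: BusRdX,Flush
[10] P1: load  L2 | P0:I, P1:M(57) | bus: none
[11] P1: load  L1 | P0:I, P1:S(90) | bus: BusRd
[12] P0: load  L1 | P0:S(90), P1:S(90) | bus: BusRd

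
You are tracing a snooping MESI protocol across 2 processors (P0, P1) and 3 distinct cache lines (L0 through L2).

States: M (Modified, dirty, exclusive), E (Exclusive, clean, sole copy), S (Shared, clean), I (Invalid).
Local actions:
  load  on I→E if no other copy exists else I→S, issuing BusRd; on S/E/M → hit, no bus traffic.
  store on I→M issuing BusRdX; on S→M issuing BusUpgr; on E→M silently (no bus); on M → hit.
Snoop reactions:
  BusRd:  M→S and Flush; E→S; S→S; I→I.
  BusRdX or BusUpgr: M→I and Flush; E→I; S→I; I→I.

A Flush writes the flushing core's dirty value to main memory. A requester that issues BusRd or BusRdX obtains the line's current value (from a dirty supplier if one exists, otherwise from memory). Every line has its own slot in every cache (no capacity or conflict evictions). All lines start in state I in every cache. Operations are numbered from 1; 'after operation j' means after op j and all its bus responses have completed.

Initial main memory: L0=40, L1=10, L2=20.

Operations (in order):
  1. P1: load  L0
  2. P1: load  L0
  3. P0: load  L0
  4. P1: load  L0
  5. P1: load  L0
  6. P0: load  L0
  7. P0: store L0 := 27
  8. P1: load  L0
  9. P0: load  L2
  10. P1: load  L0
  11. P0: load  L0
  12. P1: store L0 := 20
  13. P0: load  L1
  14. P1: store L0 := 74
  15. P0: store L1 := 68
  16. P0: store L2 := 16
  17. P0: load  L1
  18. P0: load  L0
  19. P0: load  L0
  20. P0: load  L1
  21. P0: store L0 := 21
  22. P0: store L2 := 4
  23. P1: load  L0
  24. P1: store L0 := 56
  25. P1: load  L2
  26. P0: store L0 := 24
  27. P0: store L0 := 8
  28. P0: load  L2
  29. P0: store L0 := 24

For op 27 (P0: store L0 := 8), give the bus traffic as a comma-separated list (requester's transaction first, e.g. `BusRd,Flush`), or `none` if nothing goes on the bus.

bus = none

  op1 P1: load  L0 → I/E on L0; bus BusRd; mem=40
  op2 P1: load  L0 → I/E on L0; bus (none); mem=40
  op3 P0: load  L0 → S/S on L0; bus BusRd; mem=40
  op4 P1: load  L0 → S/S on L0; bus (none); mem=40
  op5 P1: load  L0 → S/S on L0; bus (none); mem=40
  op6 P0: load  L0 → S/S on L0; bus (none); mem=40
  op7 P0: store L0 := 27 → M/I on L0; bus BusUpgr; mem=40
  op8 P1: load  L0 → S/S on L0; bus BusRd Flush; mem=27
  op9 P0: load  L2 → E/I on L2; bus BusRd; mem=20
  op10 P1: load  L0 → S/S on L0; bus (none); mem=27
  op11 P0: load  L0 → S/S on L0; bus (none); mem=27
  op12 P1: store L0 := 20 → I/M on L0; bus BusUpgr; mem=27
  op13 P0: load  L1 → E/I on L1; bus BusRd; mem=10
  op14 P1: store L0 := 74 → I/M on L0; bus (none); mem=27
  op15 P0: store L1 := 68 → M/I on L1; bus (none); mem=10
  op16 P0: store L2 := 16 → M/I on L2; bus (none); mem=20
  op17 P0: load  L1 → M/I on L1; bus (none); mem=10
  op18 P0: load  L0 → S/S on L0; bus BusRd Flush; mem=74
  op19 P0: load  L0 → S/S on L0; bus (none); mem=74
  op20 P0: load  L1 → M/I on L1; bus (none); mem=10
  op21 P0: store L0 := 21 → M/I on L0; bus BusUpgr; mem=74
  op22 P0: store L2 := 4 → M/I on L2; bus (none); mem=20
  op23 P1: load  L0 → S/S on L0; bus BusRd Flush; mem=21
  op24 P1: store L0 := 56 → I/M on L0; bus BusUpgr; mem=21
  op25 P1: load  L2 → S/S on L2; bus BusRd Flush; mem=4
  op26 P0: store L0 := 24 → M/I on L0; bus BusRdX Flush; mem=56
  op27 P0: store L0 := 8 → M/I on L0; bus (none); mem=56
  op28 P0: load  L2 → S/S on L2; bus (none); mem=4
  op29 P0: store L0 := 24 → M/I on L0; bus (none); mem=56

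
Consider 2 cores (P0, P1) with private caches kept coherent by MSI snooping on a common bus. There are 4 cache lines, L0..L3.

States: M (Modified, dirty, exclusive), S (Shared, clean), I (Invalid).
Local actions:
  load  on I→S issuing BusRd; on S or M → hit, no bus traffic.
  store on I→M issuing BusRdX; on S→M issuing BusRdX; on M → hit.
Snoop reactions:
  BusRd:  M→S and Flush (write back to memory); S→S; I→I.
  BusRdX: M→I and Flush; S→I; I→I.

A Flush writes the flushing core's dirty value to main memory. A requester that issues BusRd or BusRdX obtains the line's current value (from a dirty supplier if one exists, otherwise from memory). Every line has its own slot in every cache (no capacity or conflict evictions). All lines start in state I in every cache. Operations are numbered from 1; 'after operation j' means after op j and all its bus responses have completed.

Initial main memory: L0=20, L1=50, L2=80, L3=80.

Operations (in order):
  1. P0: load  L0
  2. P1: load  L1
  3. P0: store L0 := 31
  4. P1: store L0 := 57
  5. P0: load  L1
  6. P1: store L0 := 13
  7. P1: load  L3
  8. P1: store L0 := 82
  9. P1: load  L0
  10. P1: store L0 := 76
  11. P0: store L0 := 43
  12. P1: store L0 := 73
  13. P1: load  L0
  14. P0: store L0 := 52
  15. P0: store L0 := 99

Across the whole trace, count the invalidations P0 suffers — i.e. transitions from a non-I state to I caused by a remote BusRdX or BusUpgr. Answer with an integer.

1. P0: load  L0  bus=[BusRd]  L0: P0=S P1=I  mem[L0]=20
2. P1: load  L1  bus=[BusRd]  L1: P0=I P1=S  mem[L1]=50
3. P0: store L0 := 31  bus=[BusRdX]  L0: P0=M P1=I  mem[L0]=20
4. P1: store L0 := 57  bus=[BusRdX,Flush]  L0: P0=I P1=M  mem[L0]=31
5. P0: load  L1  bus=[BusRd]  L1: P0=S P1=S  mem[L1]=50
6. P1: store L0 := 13  bus=[-]  L0: P0=I P1=M  mem[L0]=31
7. P1: load  L3  bus=[BusRd]  L3: P0=I P1=S  mem[L3]=80
8. P1: store L0 := 82  bus=[-]  L0: P0=I P1=M  mem[L0]=31
9. P1: load  L0  bus=[-]  L0: P0=I P1=M  mem[L0]=31
10. P1: store L0 := 76  bus=[-]  L0: P0=I P1=M  mem[L0]=31
11. P0: store L0 := 43  bus=[BusRdX,Flush]  L0: P0=M P1=I  mem[L0]=76
12. P1: store L0 := 73  bus=[BusRdX,Flush]  L0: P0=I P1=M  mem[L0]=43
13. P1: load  L0  bus=[-]  L0: P0=I P1=M  mem[L0]=43
14. P0: store L0 := 52  bus=[BusRdX,Flush]  L0: P0=M P1=I  mem[L0]=73
15. P0: store L0 := 99  bus=[-]  L0: P0=M P1=I  mem[L0]=73

invalidations = 2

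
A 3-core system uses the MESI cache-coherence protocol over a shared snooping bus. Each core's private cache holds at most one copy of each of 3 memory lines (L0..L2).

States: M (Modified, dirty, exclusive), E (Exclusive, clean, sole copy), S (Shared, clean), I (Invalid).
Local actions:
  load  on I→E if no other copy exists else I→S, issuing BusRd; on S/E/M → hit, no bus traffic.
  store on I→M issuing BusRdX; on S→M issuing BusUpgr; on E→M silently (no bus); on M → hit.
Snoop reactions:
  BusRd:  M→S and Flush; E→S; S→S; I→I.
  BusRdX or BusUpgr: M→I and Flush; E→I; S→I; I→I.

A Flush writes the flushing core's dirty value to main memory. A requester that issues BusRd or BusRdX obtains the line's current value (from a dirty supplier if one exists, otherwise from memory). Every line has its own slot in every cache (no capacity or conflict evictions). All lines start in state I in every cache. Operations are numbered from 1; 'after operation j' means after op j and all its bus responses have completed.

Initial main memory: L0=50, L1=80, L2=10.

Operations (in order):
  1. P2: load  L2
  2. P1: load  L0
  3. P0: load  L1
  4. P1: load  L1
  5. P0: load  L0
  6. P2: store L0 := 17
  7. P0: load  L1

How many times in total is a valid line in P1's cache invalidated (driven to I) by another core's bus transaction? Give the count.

[1] P2: load  L2 | P0:I, P1:I, P2:E(10) | bus: BusRd
[2] P1: load  L0 | P0:I, P1:E(50), P2:I | bus: BusRd
[3] P0: load  L1 | P0:E(80), P1:I, P2:I | bus: BusRd
[4] P1: load  L1 | P0:S(80), P1:S(80), P2:I | bus: BusRd
[5] P0: load  L0 | P0:S(50), P1:S(50), P2:I | bus: BusRd
[6] P2: store L0 := 17 | P0:I, P1:I, P2:M(17) | bus: BusRdX
[7] P0: load  L1 | P0:S(80), P1:S(80), P2:I | bus: none

invalidations = 1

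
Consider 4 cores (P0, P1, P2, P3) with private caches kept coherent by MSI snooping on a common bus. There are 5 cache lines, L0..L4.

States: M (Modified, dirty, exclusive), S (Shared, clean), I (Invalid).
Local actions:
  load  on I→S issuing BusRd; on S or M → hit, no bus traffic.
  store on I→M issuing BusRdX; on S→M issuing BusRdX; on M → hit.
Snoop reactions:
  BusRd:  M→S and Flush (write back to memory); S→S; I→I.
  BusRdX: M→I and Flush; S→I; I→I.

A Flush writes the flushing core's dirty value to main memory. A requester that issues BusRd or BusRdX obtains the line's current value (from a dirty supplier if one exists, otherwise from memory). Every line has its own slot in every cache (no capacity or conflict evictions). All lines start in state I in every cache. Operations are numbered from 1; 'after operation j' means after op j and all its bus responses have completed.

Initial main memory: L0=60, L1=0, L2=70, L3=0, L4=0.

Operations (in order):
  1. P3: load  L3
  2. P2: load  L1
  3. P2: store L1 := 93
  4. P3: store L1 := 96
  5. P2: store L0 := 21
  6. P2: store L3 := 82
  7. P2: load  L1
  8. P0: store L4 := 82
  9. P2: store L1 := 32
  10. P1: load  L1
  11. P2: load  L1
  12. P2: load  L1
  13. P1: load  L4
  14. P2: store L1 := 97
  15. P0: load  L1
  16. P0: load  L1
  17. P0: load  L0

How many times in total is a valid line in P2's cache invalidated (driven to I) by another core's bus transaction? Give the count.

1. P3: load  L3  bus=[BusRd]  L3: P0=I P1=I P2=I P3=S  mem[L3]=0
2. P2: load  L1  bus=[BusRd]  L1: P0=I P1=I P2=S P3=I  mem[L1]=0
3. P2: store L1 := 93  bus=[BusRdX]  L1: P0=I P1=I P2=M P3=I  mem[L1]=0
4. P3: store L1 := 96  bus=[BusRdX,Flush]  L1: P0=I P1=I P2=I P3=M  mem[L1]=93
5. P2: store L0 := 21  bus=[BusRdX]  L0: P0=I P1=I P2=M P3=I  mem[L0]=60
6. P2: store L3 := 82  bus=[BusRdX]  L3: P0=I P1=I P2=M P3=I  mem[L3]=0
7. P2: load  L1  bus=[BusRd,Flush]  L1: P0=I P1=I P2=S P3=S  mem[L1]=96
8. P0: store L4 := 82  bus=[BusRdX]  L4: P0=M P1=I P2=I P3=I  mem[L4]=0
9. P2: store L1 := 32  bus=[BusRdX]  L1: P0=I P1=I P2=M P3=I  mem[L1]=96
10. P1: load  L1  bus=[BusRd,Flush]  L1: P0=I P1=S P2=S P3=I  mem[L1]=32
11. P2: load  L1  bus=[-]  L1: P0=I P1=S P2=S P3=I  mem[L1]=32
12. P2: load  L1  bus=[-]  L1: P0=I P1=S P2=S P3=I  mem[L1]=32
13. P1: load  L4  bus=[BusRd,Flush]  L4: P0=S P1=S P2=I P3=I  mem[L4]=82
14. P2: store L1 := 97  bus=[BusRdX]  L1: P0=I P1=I P2=M P3=I  mem[L1]=32
15. P0: load  L1  bus=[BusRd,Flush]  L1: P0=S P1=I P2=S P3=I  mem[L1]=97
16. P0: load  L1  bus=[-]  L1: P0=S P1=I P2=S P3=I  mem[L1]=97
17. P0: load  L0  bus=[BusRd,Flush]  L0: P0=S P1=I P2=S P3=I  mem[L0]=21

invalidations = 1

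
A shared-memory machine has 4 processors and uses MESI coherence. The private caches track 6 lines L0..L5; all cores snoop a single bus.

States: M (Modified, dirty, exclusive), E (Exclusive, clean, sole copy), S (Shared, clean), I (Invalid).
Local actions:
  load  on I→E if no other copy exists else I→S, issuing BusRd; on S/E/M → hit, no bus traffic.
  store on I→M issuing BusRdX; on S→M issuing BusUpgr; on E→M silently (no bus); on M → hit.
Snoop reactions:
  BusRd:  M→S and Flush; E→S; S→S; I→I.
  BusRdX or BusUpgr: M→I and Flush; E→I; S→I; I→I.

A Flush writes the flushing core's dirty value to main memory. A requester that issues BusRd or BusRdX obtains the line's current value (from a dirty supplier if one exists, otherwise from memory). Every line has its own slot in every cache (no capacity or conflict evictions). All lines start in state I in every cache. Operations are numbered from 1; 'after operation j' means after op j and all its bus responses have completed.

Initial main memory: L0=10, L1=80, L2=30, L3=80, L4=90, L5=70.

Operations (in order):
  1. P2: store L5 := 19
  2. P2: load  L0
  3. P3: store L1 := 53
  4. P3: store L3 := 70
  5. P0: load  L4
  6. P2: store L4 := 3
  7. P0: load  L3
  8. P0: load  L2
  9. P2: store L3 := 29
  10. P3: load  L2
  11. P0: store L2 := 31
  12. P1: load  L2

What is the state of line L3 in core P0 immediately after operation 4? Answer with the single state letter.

state = I

step 1: P2: store L5 := 19  ⟶  IIMI  (L5)  txn=BusRdX  M[L5]=70
step 2: P2: load  L0  ⟶  IIEI  (L0)  txn=BusRd  M[L0]=10
step 3: P3: store L1 := 53  ⟶  IIIM  (L1)  txn=BusRdX  M[L1]=80
step 4: P3: store L3 := 70  ⟶  IIIM  (L3)  txn=BusRdX  M[L3]=80
step 5: P0: load  L4  ⟶  EIII  (L4)  txn=BusRd  M[L4]=90
step 6: P2: store L4 := 3  ⟶  IIMI  (L4)  txn=BusRdX  M[L4]=90
step 7: P0: load  L3  ⟶  SIIS  (L3)  txn=BusRd+Flush  M[L3]=70
step 8: P0: load  L2  ⟶  EIII  (L2)  txn=BusRd  M[L2]=30
step 9: P2: store L3 := 29  ⟶  IIMI  (L3)  txn=BusRdX  M[L3]=70
step 10: P3: load  L2  ⟶  SIIS  (L2)  txn=BusRd  M[L2]=30
step 11: P0: store L2 := 31  ⟶  MIII  (L2)  txn=BusUpgr  M[L2]=30
step 12: P1: load  L2  ⟶  SSII  (L2)  txn=BusRd+Flush  M[L2]=31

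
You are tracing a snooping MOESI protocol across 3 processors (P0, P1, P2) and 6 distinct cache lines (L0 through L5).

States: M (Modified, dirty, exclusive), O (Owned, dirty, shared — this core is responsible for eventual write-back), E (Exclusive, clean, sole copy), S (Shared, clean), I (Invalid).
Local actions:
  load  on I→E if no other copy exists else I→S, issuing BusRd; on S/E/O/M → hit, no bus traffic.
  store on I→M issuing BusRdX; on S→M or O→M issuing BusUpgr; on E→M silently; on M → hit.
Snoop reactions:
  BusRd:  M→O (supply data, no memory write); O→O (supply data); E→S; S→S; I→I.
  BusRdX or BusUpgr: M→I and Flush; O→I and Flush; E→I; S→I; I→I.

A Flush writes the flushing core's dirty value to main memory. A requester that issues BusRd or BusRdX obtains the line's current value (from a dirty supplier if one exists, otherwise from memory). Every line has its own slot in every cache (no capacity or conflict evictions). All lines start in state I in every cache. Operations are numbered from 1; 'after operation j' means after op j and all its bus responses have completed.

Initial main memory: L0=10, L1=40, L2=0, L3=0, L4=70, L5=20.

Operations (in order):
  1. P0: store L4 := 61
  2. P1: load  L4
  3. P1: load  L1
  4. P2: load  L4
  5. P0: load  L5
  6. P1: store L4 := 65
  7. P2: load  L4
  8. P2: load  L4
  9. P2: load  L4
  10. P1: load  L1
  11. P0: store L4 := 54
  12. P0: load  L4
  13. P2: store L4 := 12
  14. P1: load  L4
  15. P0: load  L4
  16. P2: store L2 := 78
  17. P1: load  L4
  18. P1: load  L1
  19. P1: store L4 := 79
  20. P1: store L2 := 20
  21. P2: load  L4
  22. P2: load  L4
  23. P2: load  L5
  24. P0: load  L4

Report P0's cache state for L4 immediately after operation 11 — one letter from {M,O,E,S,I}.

state = M

  op1 P0: store L4 := 61 → M/I/I on L4; bus BusRdX; mem=70
  op2 P1: load  L4 → O/S/I on L4; bus BusRd; mem=70
  op3 P1: load  L1 → I/E/I on L1; bus BusRd; mem=40
  op4 P2: load  L4 → O/S/S on L4; bus BusRd; mem=70
  op5 P0: load  L5 → E/I/I on L5; bus BusRd; mem=20
  op6 P1: store L4 := 65 → I/M/I on L4; bus BusUpgr Flush; mem=61
  op7 P2: load  L4 → I/O/S on L4; bus BusRd; mem=61
  op8 P2: load  L4 → I/O/S on L4; bus (none); mem=61
  op9 P2: load  L4 → I/O/S on L4; bus (none); mem=61
  op10 P1: load  L1 → I/E/I on L1; bus (none); mem=40
  op11 P0: store L4 := 54 → M/I/I on L4; bus BusRdX Flush; mem=65
  op12 P0: load  L4 → M/I/I on L4; bus (none); mem=65
  op13 P2: store L4 := 12 → I/I/M on L4; bus BusRdX Flush; mem=54
  op14 P1: load  L4 → I/S/O on L4; bus BusRd; mem=54
  op15 P0: load  L4 → S/S/O on L4; bus BusRd; mem=54
  op16 P2: store L2 := 78 → I/I/M on L2; bus BusRdX; mem=0
  op17 P1: load  L4 → S/S/O on L4; bus (none); mem=54
  op18 P1: load  L1 → I/E/I on L1; bus (none); mem=40
  op19 P1: store L4 := 79 → I/M/I on L4; bus BusUpgr Flush; mem=12
  op20 P1: store L2 := 20 → I/M/I on L2; bus BusRdX Flush; mem=78
  op21 P2: load  L4 → I/O/S on L4; bus BusRd; mem=12
  op22 P2: load  L4 → I/O/S on L4; bus (none); mem=12
  op23 P2: load  L5 → S/I/S on L5; bus BusRd; mem=20
  op24 P0: load  L4 → S/O/S on L4; bus BusRd; mem=12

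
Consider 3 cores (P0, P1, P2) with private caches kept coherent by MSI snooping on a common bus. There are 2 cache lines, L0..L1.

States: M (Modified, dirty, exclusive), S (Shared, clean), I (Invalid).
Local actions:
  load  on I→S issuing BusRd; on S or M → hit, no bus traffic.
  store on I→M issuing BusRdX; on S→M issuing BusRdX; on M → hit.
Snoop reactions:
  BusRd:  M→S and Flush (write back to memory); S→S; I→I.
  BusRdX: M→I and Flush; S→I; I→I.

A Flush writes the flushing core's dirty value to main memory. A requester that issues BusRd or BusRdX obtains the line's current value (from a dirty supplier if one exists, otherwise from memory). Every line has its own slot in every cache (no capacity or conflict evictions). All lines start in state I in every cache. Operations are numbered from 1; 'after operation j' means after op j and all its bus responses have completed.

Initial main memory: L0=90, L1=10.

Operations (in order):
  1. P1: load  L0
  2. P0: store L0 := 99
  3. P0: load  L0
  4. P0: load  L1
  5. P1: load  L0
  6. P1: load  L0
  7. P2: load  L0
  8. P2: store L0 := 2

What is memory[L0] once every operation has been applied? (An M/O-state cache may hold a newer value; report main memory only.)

memory[L0] = 99

step 1: P1: load  L0  ⟶  ISI  (L0)  txn=BusRd  M[L0]=90
step 2: P0: store L0 := 99  ⟶  MII  (L0)  txn=BusRdX  M[L0]=90
step 3: P0: load  L0  ⟶  MII  (L0)  txn=∅  M[L0]=90
step 4: P0: load  L1  ⟶  SII  (L1)  txn=BusRd  M[L1]=10
step 5: P1: load  L0  ⟶  SSI  (L0)  txn=BusRd+Flush  M[L0]=99
step 6: P1: load  L0  ⟶  SSI  (L0)  txn=∅  M[L0]=99
step 7: P2: load  L0  ⟶  SSS  (L0)  txn=BusRd  M[L0]=99
step 8: P2: store L0 := 2  ⟶  IIM  (L0)  txn=BusRdX  M[L0]=99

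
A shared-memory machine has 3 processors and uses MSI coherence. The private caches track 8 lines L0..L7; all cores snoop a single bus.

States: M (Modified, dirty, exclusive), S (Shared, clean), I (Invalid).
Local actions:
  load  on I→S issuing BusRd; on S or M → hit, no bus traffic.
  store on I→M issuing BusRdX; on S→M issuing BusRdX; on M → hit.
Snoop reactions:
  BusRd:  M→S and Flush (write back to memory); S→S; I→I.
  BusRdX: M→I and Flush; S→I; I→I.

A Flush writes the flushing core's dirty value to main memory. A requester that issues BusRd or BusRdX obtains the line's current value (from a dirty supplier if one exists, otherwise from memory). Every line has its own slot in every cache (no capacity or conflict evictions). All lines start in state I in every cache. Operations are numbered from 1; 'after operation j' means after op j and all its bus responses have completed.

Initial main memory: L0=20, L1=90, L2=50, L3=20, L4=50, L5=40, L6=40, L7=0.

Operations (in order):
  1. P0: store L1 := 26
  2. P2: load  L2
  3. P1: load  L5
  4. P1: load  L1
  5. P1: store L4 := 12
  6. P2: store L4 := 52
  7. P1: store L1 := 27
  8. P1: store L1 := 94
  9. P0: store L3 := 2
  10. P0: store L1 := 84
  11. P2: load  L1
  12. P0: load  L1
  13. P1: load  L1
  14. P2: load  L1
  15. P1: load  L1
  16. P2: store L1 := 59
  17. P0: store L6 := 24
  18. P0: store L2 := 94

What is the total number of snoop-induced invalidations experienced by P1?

  op1 P0: store L1 := 26 → M/I/I on L1; bus BusRdX; mem=90
  op2 P2: load  L2 → I/I/S on L2; bus BusRd; mem=50
  op3 P1: load  L5 → I/S/I on L5; bus BusRd; mem=40
  op4 P1: load  L1 → S/S/I on L1; bus BusRd Flush; mem=26
  op5 P1: store L4 := 12 → I/M/I on L4; bus BusRdX; mem=50
  op6 P2: store L4 := 52 → I/I/M on L4; bus BusRdX Flush; mem=12
  op7 P1: store L1 := 27 → I/M/I on L1; bus BusRdX; mem=26
  op8 P1: store L1 := 94 → I/M/I on L1; bus (none); mem=26
  op9 P0: store L3 := 2 → M/I/I on L3; bus BusRdX; mem=20
  op10 P0: store L1 := 84 → M/I/I on L1; bus BusRdX Flush; mem=94
  op11 P2: load  L1 → S/I/S on L1; bus BusRd Flush; mem=84
  op12 P0: load  L1 → S/I/S on L1; bus (none); mem=84
  op13 P1: load  L1 → S/S/S on L1; bus BusRd; mem=84
  op14 P2: load  L1 → S/S/S on L1; bus (none); mem=84
  op15 P1: load  L1 → S/S/S on L1; bus (none); mem=84
  op16 P2: store L1 := 59 → I/I/M on L1; bus BusRdX; mem=84
  op17 P0: store L6 := 24 → M/I/I on L6; bus BusRdX; mem=40
  op18 P0: store L2 := 94 → M/I/I on L2; bus BusRdX; mem=50

invalidations = 3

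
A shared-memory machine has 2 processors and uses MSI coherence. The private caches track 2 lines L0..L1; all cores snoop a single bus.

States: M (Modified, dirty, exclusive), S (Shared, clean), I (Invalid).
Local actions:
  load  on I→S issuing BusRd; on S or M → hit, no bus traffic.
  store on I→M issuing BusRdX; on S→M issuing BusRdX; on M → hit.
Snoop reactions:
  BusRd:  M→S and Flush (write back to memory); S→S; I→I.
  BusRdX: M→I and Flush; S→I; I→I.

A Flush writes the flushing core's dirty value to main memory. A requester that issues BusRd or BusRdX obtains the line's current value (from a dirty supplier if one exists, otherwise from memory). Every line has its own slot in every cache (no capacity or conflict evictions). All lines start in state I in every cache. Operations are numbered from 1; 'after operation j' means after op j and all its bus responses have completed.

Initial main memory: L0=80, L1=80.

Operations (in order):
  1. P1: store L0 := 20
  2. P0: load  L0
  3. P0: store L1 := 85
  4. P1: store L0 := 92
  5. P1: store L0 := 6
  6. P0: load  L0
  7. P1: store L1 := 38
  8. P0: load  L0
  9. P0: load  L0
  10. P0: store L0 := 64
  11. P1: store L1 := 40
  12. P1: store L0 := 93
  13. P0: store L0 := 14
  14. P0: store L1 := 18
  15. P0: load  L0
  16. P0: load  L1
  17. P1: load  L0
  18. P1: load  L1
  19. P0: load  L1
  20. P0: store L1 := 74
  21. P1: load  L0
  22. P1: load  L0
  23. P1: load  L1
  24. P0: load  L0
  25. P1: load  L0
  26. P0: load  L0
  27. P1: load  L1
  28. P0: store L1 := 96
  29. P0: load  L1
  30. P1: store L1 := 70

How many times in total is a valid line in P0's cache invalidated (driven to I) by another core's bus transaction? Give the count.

invalidations = 4

[1] P1: store L0 := 20 | P0:I, P1:M(20) | bus: BusRdX
[2] P0: load  L0 | P0:S(20), P1:S(20) | bus: BusRd,Flush
[3] P0: store L1 := 85 | P0:M(85), P1:I | bus: BusRdX
[4] P1: store L0 := 92 | P0:I, P1:M(92) | bus: BusRdX
[5] P1: store L0 := 6 | P0:I, P1:M(6) | bus: none
[6] P0: load  L0 | P0:S(6), P1:S(6) | bus: BusRd,Flush
[7] P1: store L1 := 38 | P0:I, P1:M(38) | bus: BusRdX,Flush
[8] P0: load  L0 | P0:S(6), P1:S(6) | bus: none
[9] P0: load  L0 | P0:S(6), P1:S(6) | bus: none
[10] P0: store L0 := 64 | P0:M(64), P1:I | bus: BusRdX
[11] P1: store L1 := 40 | P0:I, P1:M(40) | bus: none
[12] P1: store L0 := 93 | P0:I, P1:M(93) | bus: BusRdX,Flush
[13] P0: store L0 := 14 | P0:M(14), P1:I | bus: BusRdX,Flush
[14] P0: store L1 := 18 | P0:M(18), P1:I | bus: BusRdX,Flush
[15] P0: load  L0 | P0:M(14), P1:I | bus: none
[16] P0: load  L1 | P0:M(18), P1:I | bus: none
[17] P1: load  L0 | P0:S(14), P1:S(14) | bus: BusRd,Flush
[18] P1: load  L1 | P0:S(18), P1:S(18) | bus: BusRd,Flush
[19] P0: load  L1 | P0:S(18), P1:S(18) | bus: none
[20] P0: store L1 := 74 | P0:M(74), P1:I | bus: BusRdX
[21] P1: load  L0 | P0:S(14), P1:S(14) | bus: none
[22] P1: load  L0 | P0:S(14), P1:S(14) | bus: none
[23] P1: load  L1 | P0:S(74), P1:S(74) | bus: BusRd,Flush
[24] P0: load  L0 | P0:S(14), P1:S(14) | bus: none
[25] P1: load  L0 | P0:S(14), P1:S(14) | bus: none
[26] P0: load  L0 | P0:S(14), P1:S(14) | bus: none
[27] P1: load  L1 | P0:S(74), P1:S(74) | bus: none
[28] P0: store L1 := 96 | P0:M(96), P1:I | bus: BusRdX
[29] P0: load  L1 | P0:M(96), P1:I | bus: none
[30] P1: store L1 := 70 | P0:I, P1:M(70) | bus: BusRdX,Flush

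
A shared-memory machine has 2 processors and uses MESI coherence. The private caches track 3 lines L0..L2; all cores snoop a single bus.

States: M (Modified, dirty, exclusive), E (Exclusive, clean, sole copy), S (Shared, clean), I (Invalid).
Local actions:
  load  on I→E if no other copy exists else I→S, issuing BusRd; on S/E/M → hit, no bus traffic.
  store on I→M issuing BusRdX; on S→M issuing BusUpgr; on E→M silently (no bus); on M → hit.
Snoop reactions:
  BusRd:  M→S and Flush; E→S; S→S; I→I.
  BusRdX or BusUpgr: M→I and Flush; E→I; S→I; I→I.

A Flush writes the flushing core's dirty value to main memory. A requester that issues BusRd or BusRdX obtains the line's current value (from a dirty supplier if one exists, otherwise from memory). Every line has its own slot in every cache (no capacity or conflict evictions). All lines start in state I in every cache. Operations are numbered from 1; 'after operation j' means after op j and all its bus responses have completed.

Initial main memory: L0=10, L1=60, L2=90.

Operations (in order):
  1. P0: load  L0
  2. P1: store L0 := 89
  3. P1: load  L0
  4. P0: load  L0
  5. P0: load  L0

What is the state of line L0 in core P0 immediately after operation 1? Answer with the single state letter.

[1] P0: load  L0 | P0:E(10), P1:I | bus: BusRd
[2] P1: store L0 := 89 | P0:I, P1:M(89) | bus: BusRdX
[3] P1: load  L0 | P0:I, P1:M(89) | bus: none
[4] P0: load  L0 | P0:S(89), P1:S(89) | bus: BusRd,Flush
[5] P0: load  L0 | P0:S(89), P1:S(89) | bus: none

state = E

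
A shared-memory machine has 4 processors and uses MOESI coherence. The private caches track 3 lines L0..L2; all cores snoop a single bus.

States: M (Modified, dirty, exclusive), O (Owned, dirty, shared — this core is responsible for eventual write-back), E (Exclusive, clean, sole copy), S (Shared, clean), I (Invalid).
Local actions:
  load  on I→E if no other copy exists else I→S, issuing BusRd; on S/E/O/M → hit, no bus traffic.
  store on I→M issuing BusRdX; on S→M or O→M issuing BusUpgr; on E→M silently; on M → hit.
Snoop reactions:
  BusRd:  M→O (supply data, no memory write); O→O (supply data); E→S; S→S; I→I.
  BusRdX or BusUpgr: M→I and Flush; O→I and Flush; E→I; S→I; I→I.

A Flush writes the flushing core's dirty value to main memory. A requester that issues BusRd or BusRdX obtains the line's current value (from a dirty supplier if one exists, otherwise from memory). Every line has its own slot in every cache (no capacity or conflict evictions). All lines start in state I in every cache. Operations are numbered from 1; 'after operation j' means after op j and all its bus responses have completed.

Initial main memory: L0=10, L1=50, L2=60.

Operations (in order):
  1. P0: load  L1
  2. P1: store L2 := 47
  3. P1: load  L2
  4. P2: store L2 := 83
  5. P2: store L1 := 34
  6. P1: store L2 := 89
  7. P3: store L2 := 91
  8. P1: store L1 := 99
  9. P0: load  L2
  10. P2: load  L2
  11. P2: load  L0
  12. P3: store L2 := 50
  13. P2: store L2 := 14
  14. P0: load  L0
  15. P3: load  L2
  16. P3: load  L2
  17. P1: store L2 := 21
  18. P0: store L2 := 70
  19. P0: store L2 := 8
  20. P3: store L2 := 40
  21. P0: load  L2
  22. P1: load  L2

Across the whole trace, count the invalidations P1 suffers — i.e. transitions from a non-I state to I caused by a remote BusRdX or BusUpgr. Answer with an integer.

1. P0: load  L1  bus=[BusRd]  L1: P0=E P1=I P2=I P3=I  mem[L1]=50
2. P1: store L2 := 47  bus=[BusRdX]  L2: P0=I P1=M P2=I P3=I  mem[L2]=60
3. P1: load  L2  bus=[-]  L2: P0=I P1=M P2=I P3=I  mem[L2]=60
4. P2: store L2 := 83  bus=[BusRdX,Flush]  L2: P0=I P1=I P2=M P3=I  mem[L2]=47
5. P2: store L1 := 34  bus=[BusRdX]  L1: P0=I P1=I P2=M P3=I  mem[L1]=50
6. P1: store L2 := 89  bus=[BusRdX,Flush]  L2: P0=I P1=M P2=I P3=I  mem[L2]=83
7. P3: store L2 := 91  bus=[BusRdX,Flush]  L2: P0=I P1=I P2=I P3=M  mem[L2]=89
8. P1: store L1 := 99  bus=[BusRdX,Flush]  L1: P0=I P1=M P2=I P3=I  mem[L1]=34
9. P0: load  L2  bus=[BusRd]  L2: P0=S P1=I P2=I P3=O  mem[L2]=89
10. P2: load  L2  bus=[BusRd]  L2: P0=S P1=I P2=S P3=O  mem[L2]=89
11. P2: load  L0  bus=[BusRd]  L0: P0=I P1=I P2=E P3=I  mem[L0]=10
12. P3: store L2 := 50  bus=[BusUpgr]  L2: P0=I P1=I P2=I P3=M  mem[L2]=89
13. P2: store L2 := 14  bus=[BusRdX,Flush]  L2: P0=I P1=I P2=M P3=I  mem[L2]=50
14. P0: load  L0  bus=[BusRd]  L0: P0=S P1=I P2=S P3=I  mem[L0]=10
15. P3: load  L2  bus=[BusRd]  L2: P0=I P1=I P2=O P3=S  mem[L2]=50
16. P3: load  L2  bus=[-]  L2: P0=I P1=I P2=O P3=S  mem[L2]=50
17. P1: store L2 := 21  bus=[BusRdX,Flush]  L2: P0=I P1=M P2=I P3=I  mem[L2]=14
18. P0: store L2 := 70  bus=[BusRdX,Flush]  L2: P0=M P1=I P2=I P3=I  mem[L2]=21
19. P0: store L2 := 8  bus=[-]  L2: P0=M P1=I P2=I P3=I  mem[L2]=21
20. P3: store L2 := 40  bus=[BusRdX,Flush]  L2: P0=I P1=I P2=I P3=M  mem[L2]=8
21. P0: load  L2  bus=[BusRd]  L2: P0=S P1=I P2=I P3=O  mem[L2]=8
22. P1: load  L2  bus=[BusRd]  L2: P0=S P1=S P2=I P3=O  mem[L2]=8

invalidations = 3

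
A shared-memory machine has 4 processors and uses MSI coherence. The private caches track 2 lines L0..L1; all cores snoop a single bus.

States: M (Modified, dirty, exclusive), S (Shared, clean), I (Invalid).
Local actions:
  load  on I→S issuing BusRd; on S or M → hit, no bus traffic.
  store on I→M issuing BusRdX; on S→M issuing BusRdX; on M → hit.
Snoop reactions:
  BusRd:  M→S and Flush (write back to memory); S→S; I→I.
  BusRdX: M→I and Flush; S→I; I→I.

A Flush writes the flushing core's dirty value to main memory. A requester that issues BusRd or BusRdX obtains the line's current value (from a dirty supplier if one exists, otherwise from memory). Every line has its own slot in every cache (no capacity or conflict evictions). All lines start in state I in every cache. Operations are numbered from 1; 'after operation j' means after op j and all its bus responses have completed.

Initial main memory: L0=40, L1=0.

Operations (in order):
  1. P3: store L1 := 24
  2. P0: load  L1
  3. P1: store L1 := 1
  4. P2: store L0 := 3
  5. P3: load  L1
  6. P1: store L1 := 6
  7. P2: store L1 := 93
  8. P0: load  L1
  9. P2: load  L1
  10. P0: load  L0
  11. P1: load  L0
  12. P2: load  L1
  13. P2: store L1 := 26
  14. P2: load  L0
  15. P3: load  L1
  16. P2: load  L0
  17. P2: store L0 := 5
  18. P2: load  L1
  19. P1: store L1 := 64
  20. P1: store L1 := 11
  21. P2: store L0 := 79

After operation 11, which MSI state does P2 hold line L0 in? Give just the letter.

state = S

  op1 P3: store L1 := 24 → I/I/I/M on L1; bus BusRdX; mem=0
  op2 P0: load  L1 → S/I/I/S on L1; bus BusRd Flush; mem=24
  op3 P1: store L1 := 1 → I/M/I/I on L1; bus BusRdX; mem=24
  op4 P2: store L0 := 3 → I/I/M/I on L0; bus BusRdX; mem=40
  op5 P3: load  L1 → I/S/I/S on L1; bus BusRd Flush; mem=1
  op6 P1: store L1 := 6 → I/M/I/I on L1; bus BusRdX; mem=1
  op7 P2: store L1 := 93 → I/I/M/I on L1; bus BusRdX Flush; mem=6
  op8 P0: load  L1 → S/I/S/I on L1; bus BusRd Flush; mem=93
  op9 P2: load  L1 → S/I/S/I on L1; bus (none); mem=93
  op10 P0: load  L0 → S/I/S/I on L0; bus BusRd Flush; mem=3
  op11 P1: load  L0 → S/S/S/I on L0; bus BusRd; mem=3
  op12 P2: load  L1 → S/I/S/I on L1; bus (none); mem=93
  op13 P2: store L1 := 26 → I/I/M/I on L1; bus BusRdX; mem=93
  op14 P2: load  L0 → S/S/S/I on L0; bus (none); mem=3
  op15 P3: load  L1 → I/I/S/S on L1; bus BusRd Flush; mem=26
  op16 P2: load  L0 → S/S/S/I on L0; bus (none); mem=3
  op17 P2: store L0 := 5 → I/I/M/I on L0; bus BusRdX; mem=3
  op18 P2: load  L1 → I/I/S/S on L1; bus (none); mem=26
  op19 P1: store L1 := 64 → I/M/I/I on L1; bus BusRdX; mem=26
  op20 P1: store L1 := 11 → I/M/I/I on L1; bus (none); mem=26
  op21 P2: store L0 := 79 → I/I/M/I on L0; bus (none); mem=3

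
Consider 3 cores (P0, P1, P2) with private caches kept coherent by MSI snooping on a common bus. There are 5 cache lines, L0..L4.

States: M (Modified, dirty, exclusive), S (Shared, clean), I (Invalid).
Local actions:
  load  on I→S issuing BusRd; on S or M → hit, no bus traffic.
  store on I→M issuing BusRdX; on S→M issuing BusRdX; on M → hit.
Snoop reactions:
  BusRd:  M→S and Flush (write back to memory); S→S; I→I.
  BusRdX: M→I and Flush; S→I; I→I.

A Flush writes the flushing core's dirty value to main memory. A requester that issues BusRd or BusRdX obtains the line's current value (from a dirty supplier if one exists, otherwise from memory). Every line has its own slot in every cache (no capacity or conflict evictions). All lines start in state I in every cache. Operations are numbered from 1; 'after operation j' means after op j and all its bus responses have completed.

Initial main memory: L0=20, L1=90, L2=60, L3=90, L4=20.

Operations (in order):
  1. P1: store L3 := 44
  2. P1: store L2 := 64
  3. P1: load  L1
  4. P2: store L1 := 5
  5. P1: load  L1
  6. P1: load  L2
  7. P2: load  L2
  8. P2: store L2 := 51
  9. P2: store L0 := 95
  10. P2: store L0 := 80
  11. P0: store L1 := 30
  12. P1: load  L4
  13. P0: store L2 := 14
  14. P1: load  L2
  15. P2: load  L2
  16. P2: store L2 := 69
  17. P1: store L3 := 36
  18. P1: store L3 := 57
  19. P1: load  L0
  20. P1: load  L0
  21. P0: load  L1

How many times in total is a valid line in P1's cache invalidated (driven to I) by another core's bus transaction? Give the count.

1. P1: store L3 := 44  bus=[BusRdX]  L3: P0=I P1=M P2=I  mem[L3]=90
2. P1: store L2 := 64  bus=[BusRdX]  L2: P0=I P1=M P2=I  mem[L2]=60
3. P1: load  L1  bus=[BusRd]  L1: P0=I P1=S P2=I  mem[L1]=90
4. P2: store L1 := 5  bus=[BusRdX]  L1: P0=I P1=I P2=M  mem[L1]=90
5. P1: load  L1  bus=[BusRd,Flush]  L1: P0=I P1=S P2=S  mem[L1]=5
6. P1: load  L2  bus=[-]  L2: P0=I P1=M P2=I  mem[L2]=60
7. P2: load  L2  bus=[BusRd,Flush]  L2: P0=I P1=S P2=S  mem[L2]=64
8. P2: store L2 := 51  bus=[BusRdX]  L2: P0=I P1=I P2=M  mem[L2]=64
9. P2: store L0 := 95  bus=[BusRdX]  L0: P0=I P1=I P2=M  mem[L0]=20
10. P2: store L0 := 80  bus=[-]  L0: P0=I P1=I P2=M  mem[L0]=20
11. P0: store L1 := 30  bus=[BusRdX]  L1: P0=M P1=I P2=I  mem[L1]=5
12. P1: load  L4  bus=[BusRd]  L4: P0=I P1=S P2=I  mem[L4]=20
13. P0: store L2 := 14  bus=[BusRdX,Flush]  L2: P0=M P1=I P2=I  mem[L2]=51
14. P1: load  L2  bus=[BusRd,Flush]  L2: P0=S P1=S P2=I  mem[L2]=14
15. P2: load  L2  bus=[BusRd]  L2: P0=S P1=S P2=S  mem[L2]=14
16. P2: store L2 := 69  bus=[BusRdX]  L2: P0=I P1=I P2=M  mem[L2]=14
17. P1: store L3 := 36  bus=[-]  L3: P0=I P1=M P2=I  mem[L3]=90
18. P1: store L3 := 57  bus=[-]  L3: P0=I P1=M P2=I  mem[L3]=90
19. P1: load  L0  bus=[BusRd,Flush]  L0: P0=I P1=S P2=S  mem[L0]=80
20. P1: load  L0  bus=[-]  L0: P0=I P1=S P2=S  mem[L0]=80
21. P0: load  L1  bus=[-]  L1: P0=M P1=I P2=I  mem[L1]=5

invalidations = 4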